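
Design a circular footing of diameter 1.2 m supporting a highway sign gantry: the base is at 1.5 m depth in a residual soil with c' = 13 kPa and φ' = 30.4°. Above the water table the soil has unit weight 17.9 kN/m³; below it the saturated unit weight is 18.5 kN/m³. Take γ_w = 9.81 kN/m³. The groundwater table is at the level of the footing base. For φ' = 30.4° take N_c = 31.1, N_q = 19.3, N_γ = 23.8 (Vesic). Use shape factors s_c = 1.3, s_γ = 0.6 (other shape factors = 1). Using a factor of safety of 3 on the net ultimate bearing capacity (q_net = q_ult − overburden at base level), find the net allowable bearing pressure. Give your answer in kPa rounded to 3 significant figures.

q_all(net) ≈ 364 kPa

Effective surcharge at the founding depth q = γ·D_f = 17.9 × 1.5 = 26.85 kPa.
The water table coincides with the base, so in the self-weight term γ → γ' = 8.69 kN/m³.
q_ult = c·N_c·s_c + q·N_q + 0.5·γ·B·N_γ·s_γ
     = 13 × 31.1 × 1.3 + 26.85 × 19.3 + 0.5 × 8.69 × 1.2 × 23.8 × 0.6
     = 525.59 + 518.2 + 74.456 = 1118.3 kPa.
q_net = 1118.3 − 26.85 = 1091.4 kPa.
q_all(net) = 1091.4 / 3 = 363.8 kPa.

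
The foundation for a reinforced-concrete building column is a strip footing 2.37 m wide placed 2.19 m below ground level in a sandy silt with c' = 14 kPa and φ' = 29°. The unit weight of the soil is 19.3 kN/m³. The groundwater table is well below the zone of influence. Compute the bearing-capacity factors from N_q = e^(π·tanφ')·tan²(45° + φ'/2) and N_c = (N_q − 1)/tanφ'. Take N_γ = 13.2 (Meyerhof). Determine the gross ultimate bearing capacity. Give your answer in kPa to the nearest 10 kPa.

q_ult ≈ 1390 kPa

tan29° = 0.5543, so N_q = e^(π×0.5543)·tan²(59.5°) = 5.705 × 2.882 = 16.44.
N_c = (16.44 − 1)/tan29° = 27.86.
Overburden at base level: q = 19.3 × 2.19 = 42.267 kPa.
Cohesion term c·N_c = 14 × 27.86 = 390.05 kPa; surcharge term q·N_q = 42.267 × 16.443 = 695.01 kPa; self-weight term 0.5·γ·B·N_γ = 0.5 × 19.3 × 2.37 × 13.2 = 301.89 kPa.
q_ult = 390.05 + 695.01 + 301.89 = 1386.9 kPa.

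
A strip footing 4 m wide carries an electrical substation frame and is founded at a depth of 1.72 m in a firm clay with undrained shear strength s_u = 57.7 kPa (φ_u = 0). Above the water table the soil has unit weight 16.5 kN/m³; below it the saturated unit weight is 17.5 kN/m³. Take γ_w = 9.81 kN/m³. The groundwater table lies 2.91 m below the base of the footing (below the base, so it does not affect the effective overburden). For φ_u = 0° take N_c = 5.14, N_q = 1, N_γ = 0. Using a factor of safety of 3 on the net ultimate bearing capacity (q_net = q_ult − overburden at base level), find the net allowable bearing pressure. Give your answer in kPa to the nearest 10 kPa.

q = γ·D_f = 16.5 × 1.72 = 28.38 kPa.
c·N_c = 57.7 × 5.14 = 296.58 kPa
q·N_q = 28.38 × 1 = 28.38 kPa
q_ult = 296.58 + 28.38 = 324.96 kPa.
q_net = 324.96 − 28.38 = 296.58 kPa.
q_all(net) = 296.58 / 3 = 98.859 kPa.

q_all(net) ≈ 100 kPa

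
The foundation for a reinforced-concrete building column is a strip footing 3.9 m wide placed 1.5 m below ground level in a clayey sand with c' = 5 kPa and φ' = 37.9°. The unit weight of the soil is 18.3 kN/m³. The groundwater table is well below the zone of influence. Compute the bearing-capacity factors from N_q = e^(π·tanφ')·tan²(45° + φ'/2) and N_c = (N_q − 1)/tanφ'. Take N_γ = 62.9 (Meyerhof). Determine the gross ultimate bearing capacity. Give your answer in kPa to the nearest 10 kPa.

tan37.9° = 0.7785, so N_q = e^(π×0.7785)·tan²(63.95°) = 11.538 × 4.185 = 48.29.
N_c = (48.29 − 1)/tan37.9° = 60.75.
Overburden at base level: q = 18.3 × 1.5 = 27.45 kPa.
Cohesion term c·N_c = 5 × 60.746 = 303.73 kPa; surcharge term q·N_q = 27.45 × 48.289 = 1325.5 kPa; self-weight term 0.5·γ·B·N_γ = 0.5 × 18.3 × 3.9 × 62.9 = 2244.6 kPa.
q_ult = 303.73 + 1325.5 + 2244.6 = 3873.9 kPa.

q_ult ≈ 3870 kPa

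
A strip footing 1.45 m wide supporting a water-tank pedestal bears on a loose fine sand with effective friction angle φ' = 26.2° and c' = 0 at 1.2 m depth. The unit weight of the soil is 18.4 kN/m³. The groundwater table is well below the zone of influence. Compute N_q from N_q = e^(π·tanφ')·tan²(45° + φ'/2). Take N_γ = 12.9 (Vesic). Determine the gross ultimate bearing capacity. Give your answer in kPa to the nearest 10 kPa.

q_ult ≈ 440 kPa

tan26.2° = 0.4921, so N_q = e^(π×0.4921)·tan²(58.1°) = 4.692 × 2.581 = 12.11.
Overburden at base level: q = 18.4 × 1.2 = 22.08 kPa.
Surcharge term q·N_q = 22.08 × 12.11 = 267.39 kPa; self-weight term 0.5·γ·B·N_γ = 0.5 × 18.4 × 1.45 × 12.9 = 172.09 kPa.
q_ult = 267.39 + 172.09 = 439.48 kPa.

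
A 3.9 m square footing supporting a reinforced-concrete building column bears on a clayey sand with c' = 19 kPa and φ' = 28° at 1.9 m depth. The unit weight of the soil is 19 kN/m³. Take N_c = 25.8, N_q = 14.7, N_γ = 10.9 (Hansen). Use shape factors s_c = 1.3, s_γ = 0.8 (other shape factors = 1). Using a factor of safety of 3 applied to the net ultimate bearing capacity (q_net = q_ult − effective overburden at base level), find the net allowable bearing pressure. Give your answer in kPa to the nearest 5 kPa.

q_all(net) ≈ 485 kPa

q = γ·D_f = 19 × 1.9 = 36.1 kPa.
c·N_c·s_c = 19 × 25.8 × 1.3 = 637.26 kPa
q·N_q = 36.1 × 14.7 = 530.67 kPa
0.5·γ·B·N_γ·s_γ = 0.5 × 19 × 3.9 × 10.9 × 0.8 = 323.08 kPa
q_ult = 637.26 + 530.67 + 323.08 = 1491 kPa.
Net ultimate: q_net = 1491 − 36.1 = 1454.9 kPa.
q_all(net) = 1454.9 / 3 = 484.97 kPa.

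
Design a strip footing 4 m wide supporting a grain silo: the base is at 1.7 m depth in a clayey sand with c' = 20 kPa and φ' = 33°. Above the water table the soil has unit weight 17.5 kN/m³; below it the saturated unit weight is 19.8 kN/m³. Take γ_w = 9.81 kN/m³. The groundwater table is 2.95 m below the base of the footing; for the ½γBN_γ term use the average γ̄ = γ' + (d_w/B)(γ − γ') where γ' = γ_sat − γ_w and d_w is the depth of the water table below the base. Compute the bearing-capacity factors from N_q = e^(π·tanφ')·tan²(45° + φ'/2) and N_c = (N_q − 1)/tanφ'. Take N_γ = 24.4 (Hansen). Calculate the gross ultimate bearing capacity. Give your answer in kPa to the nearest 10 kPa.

tan33° = 0.6494, so N_q = e^(π×0.6494)·tan²(61.5°) = 7.692 × 3.392 = 26.09.
N_c = (26.09 − 1)/tan33° = 38.64.
Overburden at base level: q = 17.5 × 1.7 = 29.75 kPa.
The water table is 2.95 m below the base (< B = 4 m), so the ½γBN_γ term uses γ̄ = γ' + (d_w/B)(γ − γ') = 9.99 + (2.95/4)(17.5 − 9.99) = 15.529 kN/m³.
Cohesion term c·N_c = 20 × 38.638 = 772.77 kPa; surcharge term q·N_q = 29.75 × 26.092 = 776.24 kPa; self-weight term 0.5·γ·B·N_γ = 0.5 × 15.529 × 4 × 24.4 = 757.8 kPa.
q_ult = 772.77 + 776.24 + 757.8 = 2306.8 kPa.

q_ult ≈ 2310 kPa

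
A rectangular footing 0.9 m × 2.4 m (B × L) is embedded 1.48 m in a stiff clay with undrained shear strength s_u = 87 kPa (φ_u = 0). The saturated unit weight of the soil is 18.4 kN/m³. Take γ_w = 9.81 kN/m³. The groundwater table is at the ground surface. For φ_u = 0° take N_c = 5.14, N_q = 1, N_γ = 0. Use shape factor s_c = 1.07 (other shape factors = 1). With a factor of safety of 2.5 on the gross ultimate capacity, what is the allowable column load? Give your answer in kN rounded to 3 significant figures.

P_all ≈ 424 kN

Water table at ground surface, so effective unit weight γ' = 18.4 − 9.81 = 8.59 kN/m³ is used throughout; overburden q = 8.59 × 1.48 = 12.713 kPa.
Cohesion term c·N_c·s_c = 87 × 5.14 × 1.07 = 478.48 kPa; surcharge term q·N_q = 12.713 × 1 = 12.713 kPa.
q_ult = 478.48 + 12.713 = 491.2 kPa.
Gross allowable pressure q_all = 491.2 / 2.5 = 196.48 kPa.
Footing area = 2.16 m², so allowable column load = 196.48 × 2.16 = 424.39 kN.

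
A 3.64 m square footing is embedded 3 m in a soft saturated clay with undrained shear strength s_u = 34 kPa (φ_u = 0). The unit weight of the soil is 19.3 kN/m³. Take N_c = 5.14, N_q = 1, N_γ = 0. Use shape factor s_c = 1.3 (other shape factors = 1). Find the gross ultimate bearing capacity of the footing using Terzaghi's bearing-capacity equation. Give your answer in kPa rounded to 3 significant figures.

q = γ·D_f = 19.3 × 3 = 57.9 kPa.
c·N_c·s_c = 34 × 5.14 × 1.3 = 227.19 kPa
q·N_q = 57.9 × 1 = 57.9 kPa
q_ult = 227.19 + 57.9 = 285.09 kPa.

q_ult ≈ 285 kPa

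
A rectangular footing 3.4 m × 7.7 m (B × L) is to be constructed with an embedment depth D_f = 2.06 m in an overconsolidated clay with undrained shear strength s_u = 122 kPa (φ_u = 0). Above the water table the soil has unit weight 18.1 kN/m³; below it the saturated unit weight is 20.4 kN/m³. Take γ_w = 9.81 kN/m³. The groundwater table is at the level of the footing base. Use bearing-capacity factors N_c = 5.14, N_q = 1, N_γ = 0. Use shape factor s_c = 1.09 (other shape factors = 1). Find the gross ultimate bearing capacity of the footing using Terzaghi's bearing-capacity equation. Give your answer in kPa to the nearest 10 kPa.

q_ult ≈ 720 kPa

Effective surcharge at the founding depth q = γ·D_f = 18.1 × 2.06 = 37.286 kPa.
q_ult = c·N_c·s_c + q·N_q
     = 122 × 5.14 × 1.09 + 37.286 × 1
     = 683.52 + 37.286 = 720.8 kPa.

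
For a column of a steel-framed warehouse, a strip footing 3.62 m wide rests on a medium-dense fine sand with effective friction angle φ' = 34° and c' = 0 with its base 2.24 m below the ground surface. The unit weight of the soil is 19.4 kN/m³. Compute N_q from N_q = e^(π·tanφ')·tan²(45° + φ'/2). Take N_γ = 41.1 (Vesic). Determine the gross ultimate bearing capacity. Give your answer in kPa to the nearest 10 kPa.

tan34° = 0.6745, so N_q = e^(π×0.6745)·tan²(62°) = 8.323 × 3.537 = 29.44.
q = γ·D_f = 19.4 × 2.24 = 43.456 kPa.
q·N_q = 43.456 × 29.44 = 1279.3 kPa
0.5·γ·B·N_γ = 0.5 × 19.4 × 3.62 × 41.1 = 1443.2 kPa
q_ult = 1279.3 + 1443.2 = 2722.5 kPa.

q_ult ≈ 2720 kPa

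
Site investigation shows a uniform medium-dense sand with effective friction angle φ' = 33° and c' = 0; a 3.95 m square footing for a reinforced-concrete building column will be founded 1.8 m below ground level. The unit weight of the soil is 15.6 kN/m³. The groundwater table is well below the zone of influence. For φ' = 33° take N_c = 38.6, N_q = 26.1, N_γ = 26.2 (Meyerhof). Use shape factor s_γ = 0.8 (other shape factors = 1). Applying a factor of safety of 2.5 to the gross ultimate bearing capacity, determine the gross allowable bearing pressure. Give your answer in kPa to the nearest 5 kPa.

Overburden at base level: q = 15.6 × 1.8 = 28.08 kPa.
Surcharge term q·N_q = 28.08 × 26.1 = 732.89 kPa; self-weight term 0.5·γ·B·N_γ·s_γ = 0.5 × 15.6 × 3.95 × 26.2 × 0.8 = 645.78 kPa.
q_ult = 732.89 + 645.78 = 1378.7 kPa.
q_all = q_ult / FS = 1378.7 / 2.5 = 551.47 kPa.

q_all ≈ 550 kPa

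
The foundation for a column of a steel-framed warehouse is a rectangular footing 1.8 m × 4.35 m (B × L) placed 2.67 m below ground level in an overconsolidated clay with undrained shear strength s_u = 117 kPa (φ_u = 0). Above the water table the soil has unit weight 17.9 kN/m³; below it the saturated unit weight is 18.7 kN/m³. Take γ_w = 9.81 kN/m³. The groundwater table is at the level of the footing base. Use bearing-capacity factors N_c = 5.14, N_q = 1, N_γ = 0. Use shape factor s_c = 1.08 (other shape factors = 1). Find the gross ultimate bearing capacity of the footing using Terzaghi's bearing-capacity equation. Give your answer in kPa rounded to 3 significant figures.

Effective surcharge at the founding depth q = γ·D_f = 17.9 × 2.67 = 47.793 kPa.
q_ult = c·N_c·s_c + q·N_q
     = 117 × 5.14 × 1.08 + 47.793 × 1
     = 649.49 + 47.793 = 697.28 kPa.

q_ult ≈ 697 kPa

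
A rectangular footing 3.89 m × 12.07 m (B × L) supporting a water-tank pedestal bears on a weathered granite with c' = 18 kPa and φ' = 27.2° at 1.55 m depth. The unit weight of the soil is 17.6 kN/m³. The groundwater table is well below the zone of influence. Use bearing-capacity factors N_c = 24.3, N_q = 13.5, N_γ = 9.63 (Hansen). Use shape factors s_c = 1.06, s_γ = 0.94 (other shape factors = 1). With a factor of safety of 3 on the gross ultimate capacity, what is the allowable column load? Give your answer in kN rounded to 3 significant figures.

P_all ≈ 17900 kN

Overburden at base level: q = 17.6 × 1.55 = 27.28 kPa.
Cohesion term c·N_c·s_c = 18 × 24.3 × 1.06 = 463.64 kPa; surcharge term q·N_q = 27.28 × 13.5 = 368.28 kPa; self-weight term 0.5·γ·B·N_γ·s_γ = 0.5 × 17.6 × 3.89 × 9.63 × 0.94 = 309.87 kPa.
q_ult = 463.64 + 368.28 + 309.87 = 1141.8 kPa.
Gross allowable pressure q_all = 1141.8 / 3 = 380.6 kPa.
Footing area = 46.9523 m², so allowable column load = 380.6 × 46.9523 = 17870 kN.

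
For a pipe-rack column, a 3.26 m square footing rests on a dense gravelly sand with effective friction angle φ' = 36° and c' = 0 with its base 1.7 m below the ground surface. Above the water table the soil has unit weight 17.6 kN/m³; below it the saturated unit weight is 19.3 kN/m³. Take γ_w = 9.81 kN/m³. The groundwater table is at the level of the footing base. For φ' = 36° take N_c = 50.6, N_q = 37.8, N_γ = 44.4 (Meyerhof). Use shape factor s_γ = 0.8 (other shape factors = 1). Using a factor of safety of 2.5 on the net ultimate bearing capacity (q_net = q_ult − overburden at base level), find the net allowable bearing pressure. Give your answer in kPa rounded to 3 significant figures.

Effective surcharge at the founding depth q = γ·D_f = 17.6 × 1.7 = 29.92 kPa.
The water table coincides with the base, so in the self-weight term γ → γ' = 9.49 kN/m³.
q_ult = q·N_q + 0.5·γ·B·N_γ·s_γ
     = 29.92 × 37.8 + 0.5 × 9.49 × 3.26 × 44.4 × 0.8
     = 1131 + 549.45 = 1680.4 kPa.
q_net = 1680.4 − 29.92 = 1650.5 kPa.
q_all(net) = 1650.5 / 2.5 = 660.2 kPa.

q_all(net) ≈ 660 kPa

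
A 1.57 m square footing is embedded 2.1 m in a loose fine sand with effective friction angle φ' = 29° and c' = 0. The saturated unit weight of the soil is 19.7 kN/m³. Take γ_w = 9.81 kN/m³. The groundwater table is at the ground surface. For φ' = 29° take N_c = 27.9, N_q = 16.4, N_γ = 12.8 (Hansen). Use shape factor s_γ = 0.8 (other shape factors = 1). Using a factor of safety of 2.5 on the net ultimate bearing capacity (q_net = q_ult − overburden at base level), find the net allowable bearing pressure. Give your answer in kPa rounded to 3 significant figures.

q_all(net) ≈ 160 kPa

γ' = 19.7 − 9.81 = 9.89 kN/m³ (submerged throughout). q = 9.89 × 2.1 = 20.769 kPa; the same γ' applies in the ½γBN_γ term.
q·N_q = 20.769 × 16.4 = 340.61 kPa
0.5·γ·B·N_γ·s_γ = 0.5 × 9.89 × 1.57 × 12.8 × 0.8 = 79.5 kPa
q_ult = 340.61 + 79.5 = 420.11 kPa.
q_net = 420.11 − 20.769 = 399.34 kPa.
q_all(net) = 399.34 / 2.5 = 159.74 kPa.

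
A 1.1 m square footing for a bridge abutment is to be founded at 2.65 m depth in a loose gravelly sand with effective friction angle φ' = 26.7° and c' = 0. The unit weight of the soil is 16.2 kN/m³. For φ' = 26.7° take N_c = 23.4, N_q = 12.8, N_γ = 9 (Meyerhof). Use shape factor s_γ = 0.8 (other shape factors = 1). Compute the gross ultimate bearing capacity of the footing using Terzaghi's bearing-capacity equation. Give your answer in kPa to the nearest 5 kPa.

q = γ·D_f = 16.2 × 2.65 = 42.93 kPa.
q·N_q = 42.93 × 12.8 = 549.5 kPa
0.5·γ·B·N_γ·s_γ = 0.5 × 16.2 × 1.1 × 9 × 0.8 = 64.152 kPa
q_ult = 549.5 + 64.152 = 613.66 kPa.

q_ult ≈ 615 kPa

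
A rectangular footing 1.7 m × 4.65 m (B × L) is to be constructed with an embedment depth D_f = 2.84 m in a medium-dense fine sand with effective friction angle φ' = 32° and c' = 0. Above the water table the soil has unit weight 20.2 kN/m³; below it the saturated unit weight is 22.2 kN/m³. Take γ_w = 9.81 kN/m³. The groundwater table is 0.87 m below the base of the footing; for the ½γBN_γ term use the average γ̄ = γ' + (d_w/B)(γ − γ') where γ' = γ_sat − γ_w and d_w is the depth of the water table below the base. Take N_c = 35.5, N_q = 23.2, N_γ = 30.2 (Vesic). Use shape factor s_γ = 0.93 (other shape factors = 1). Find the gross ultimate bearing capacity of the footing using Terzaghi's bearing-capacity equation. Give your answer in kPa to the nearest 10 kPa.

q = γ·D_f = 20.2 × 2.84 = 57.368 kPa.
γ' = 12.39 kN/m³; averaging over the depth B below the base, γ̄ = γ' + (d_w/B)(γ − γ') = 16.387 kN/m³.
q·N_q = 57.368 × 23.2 = 1330.9 kPa
0.5·γ·B·N_γ·s_γ = 0.5 × 16.387 × 1.7 × 30.2 × 0.93 = 391.21 kPa
q_ult = 1330.9 + 391.21 = 1722.1 kPa.

q_ult ≈ 1720 kPa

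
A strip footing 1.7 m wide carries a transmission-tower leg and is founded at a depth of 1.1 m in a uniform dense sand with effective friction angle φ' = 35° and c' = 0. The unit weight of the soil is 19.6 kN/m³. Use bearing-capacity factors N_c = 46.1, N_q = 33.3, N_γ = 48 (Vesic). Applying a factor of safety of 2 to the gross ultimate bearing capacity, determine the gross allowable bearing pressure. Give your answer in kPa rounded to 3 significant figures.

q = γ·D_f = 19.6 × 1.1 = 21.56 kPa.
q·N_q = 21.56 × 33.3 = 717.95 kPa
0.5·γ·B·N_γ = 0.5 × 19.6 × 1.7 × 48 = 799.68 kPa
q_ult = 717.95 + 799.68 = 1517.6 kPa.
q_all = q_ult / FS = 1517.6 / 2 = 758.81 kPa.

q_all ≈ 759 kPa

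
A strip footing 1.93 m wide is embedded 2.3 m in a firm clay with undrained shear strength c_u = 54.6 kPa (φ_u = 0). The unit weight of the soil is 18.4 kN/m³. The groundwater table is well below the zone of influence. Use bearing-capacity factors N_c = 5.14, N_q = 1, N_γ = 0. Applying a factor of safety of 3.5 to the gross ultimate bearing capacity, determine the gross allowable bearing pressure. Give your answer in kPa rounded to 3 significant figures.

q_all ≈ 92.3 kPa

Effective surcharge at the founding depth q = γ·D_f = 18.4 × 2.3 = 42.32 kPa.
q_ult = c·N_c + q·N_q
     = 54.6 × 5.14 + 42.32 × 1
     = 280.64 + 42.32 = 322.96 kPa.
q_all = q_ult / FS = 322.96 / 3.5 = 92.275 kPa.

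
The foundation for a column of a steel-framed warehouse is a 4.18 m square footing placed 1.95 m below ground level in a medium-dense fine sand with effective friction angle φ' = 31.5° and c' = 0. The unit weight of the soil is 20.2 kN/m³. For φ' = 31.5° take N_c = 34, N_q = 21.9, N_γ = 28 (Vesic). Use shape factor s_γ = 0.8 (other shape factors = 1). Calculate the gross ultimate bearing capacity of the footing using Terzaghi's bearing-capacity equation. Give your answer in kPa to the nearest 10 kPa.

q = γ·D_f = 20.2 × 1.95 = 39.39 kPa.
q·N_q = 39.39 × 21.9 = 862.64 kPa
0.5·γ·B·N_γ·s_γ = 0.5 × 20.2 × 4.18 × 28 × 0.8 = 945.68 kPa
q_ult = 862.64 + 945.68 = 1808.3 kPa.

q_ult ≈ 1810 kPa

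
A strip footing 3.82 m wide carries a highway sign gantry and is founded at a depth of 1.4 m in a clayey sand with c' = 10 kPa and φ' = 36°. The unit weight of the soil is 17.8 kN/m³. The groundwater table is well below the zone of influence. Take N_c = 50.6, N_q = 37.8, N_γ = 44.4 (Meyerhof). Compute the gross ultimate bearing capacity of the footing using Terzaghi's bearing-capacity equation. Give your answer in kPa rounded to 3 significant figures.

Overburden at base level: q = 17.8 × 1.4 = 24.92 kPa.
Cohesion term c·N_c = 10 × 50.6 = 506 kPa; surcharge term q·N_q = 24.92 × 37.8 = 941.98 kPa; self-weight term 0.5·γ·B·N_γ = 0.5 × 17.8 × 3.82 × 44.4 = 1509.5 kPa.
q_ult = 506 + 941.98 + 1509.5 = 2957.5 kPa.

q_ult ≈ 2960 kPa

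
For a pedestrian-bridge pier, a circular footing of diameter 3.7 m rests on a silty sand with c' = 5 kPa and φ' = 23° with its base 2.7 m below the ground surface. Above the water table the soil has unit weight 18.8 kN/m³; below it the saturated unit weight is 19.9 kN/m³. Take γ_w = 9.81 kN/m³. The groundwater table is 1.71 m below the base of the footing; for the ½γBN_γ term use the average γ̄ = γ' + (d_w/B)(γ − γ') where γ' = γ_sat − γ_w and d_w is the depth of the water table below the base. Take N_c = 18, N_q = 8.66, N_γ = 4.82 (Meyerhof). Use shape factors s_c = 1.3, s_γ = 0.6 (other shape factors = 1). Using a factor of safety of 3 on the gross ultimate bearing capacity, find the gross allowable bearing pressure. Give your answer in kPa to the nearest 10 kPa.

Effective surcharge at the founding depth q = γ·D_f = 18.8 × 2.7 = 50.76 kPa.
With d_w = 1.71 m < B, γ̄ = 10.09 + (1.71/3.7) × (18.8 − 10.09) = 14.115 kN/m³.
q_ult = c·N_c·s_c + q·N_q + 0.5·γ·B·N_γ·s_γ
     = 5 × 18 × 1.3 + 50.76 × 8.66 + 0.5 × 14.115 × 3.7 × 4.82 × 0.6
     = 117 + 439.58 + 75.52 = 632.1 kPa.
q_all = 632.1 / 3 = 210.7 kPa.

q_all ≈ 210 kPa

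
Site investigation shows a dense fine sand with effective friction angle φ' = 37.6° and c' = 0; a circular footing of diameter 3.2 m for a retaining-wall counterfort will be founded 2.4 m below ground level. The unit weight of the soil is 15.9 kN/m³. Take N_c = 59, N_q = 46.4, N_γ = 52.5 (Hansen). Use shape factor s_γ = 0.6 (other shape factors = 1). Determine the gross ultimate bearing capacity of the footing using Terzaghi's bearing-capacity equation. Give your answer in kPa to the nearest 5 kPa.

Effective surcharge at the founding depth q = γ·D_f = 15.9 × 2.4 = 38.16 kPa.
q_ult = q·N_q + 0.5·γ·B·N_γ·s_γ
     = 38.16 × 46.4 + 0.5 × 15.9 × 3.2 × 52.5 × 0.6
     = 1770.6 + 801.36 = 2572 kPa.

q_ult ≈ 2570 kPa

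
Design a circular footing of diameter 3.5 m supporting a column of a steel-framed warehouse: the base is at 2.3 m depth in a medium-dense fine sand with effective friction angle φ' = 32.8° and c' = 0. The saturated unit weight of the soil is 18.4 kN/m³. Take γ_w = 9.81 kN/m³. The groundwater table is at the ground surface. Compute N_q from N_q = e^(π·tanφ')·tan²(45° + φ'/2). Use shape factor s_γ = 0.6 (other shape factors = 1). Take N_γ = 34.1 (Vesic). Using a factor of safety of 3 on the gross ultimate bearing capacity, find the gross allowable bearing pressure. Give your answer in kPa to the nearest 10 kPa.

N_q = e^(π·tan32.8°)·tan²(61.4°) = 25.48.
γ' = 18.4 − 9.81 = 8.59 kN/m³ (submerged throughout). q = 8.59 × 2.3 = 19.757 kPa; the same γ' applies in the ½γBN_γ term.
q·N_q = 19.757 × 25.477 = 503.34 kPa
0.5·γ·B·N_γ·s_γ = 0.5 × 8.59 × 3.5 × 34.1 × 0.6 = 307.56 kPa
q_ult = 503.34 + 307.56 = 810.91 kPa.
q_all = 810.91 / 3 = 270.3 kPa.

q_all ≈ 270 kPa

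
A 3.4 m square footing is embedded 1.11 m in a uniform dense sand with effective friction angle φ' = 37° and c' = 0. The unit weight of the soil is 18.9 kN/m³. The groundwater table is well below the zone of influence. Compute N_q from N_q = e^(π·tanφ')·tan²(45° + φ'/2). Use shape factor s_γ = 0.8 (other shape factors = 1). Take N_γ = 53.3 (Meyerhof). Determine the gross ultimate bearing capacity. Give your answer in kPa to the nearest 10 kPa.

q_ult ≈ 2270 kPa

tan37° = 0.7536, so N_q = e^(π×0.7536)·tan²(63.5°) = 10.669 × 4.023 = 42.92.
Effective surcharge at the founding depth q = γ·D_f = 18.9 × 1.11 = 20.979 kPa.
q_ult = q·N_q + 0.5·γ·B·N_γ·s_γ
     = 20.979 × 42.92 + 0.5 × 18.9 × 3.4 × 53.3 × 0.8
     = 900.42 + 1370 = 2270.4 kPa.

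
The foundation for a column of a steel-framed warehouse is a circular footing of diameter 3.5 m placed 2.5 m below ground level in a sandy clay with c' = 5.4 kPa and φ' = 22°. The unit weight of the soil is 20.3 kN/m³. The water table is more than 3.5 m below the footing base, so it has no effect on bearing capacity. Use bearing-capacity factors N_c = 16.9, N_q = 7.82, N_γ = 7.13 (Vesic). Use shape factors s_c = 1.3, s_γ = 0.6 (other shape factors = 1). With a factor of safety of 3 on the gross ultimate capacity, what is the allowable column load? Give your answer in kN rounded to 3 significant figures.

q = γ·D_f = 20.3 × 2.5 = 50.75 kPa.
c·N_c·s_c = 5.4 × 16.9 × 1.3 = 118.64 kPa
q·N_q = 50.75 × 7.82 = 396.87 kPa
0.5·γ·B·N_γ·s_γ = 0.5 × 20.3 × 3.5 × 7.13 × 0.6 = 151.98 kPa
q_ult = 118.64 + 396.87 + 151.98 = 667.48 kPa.
Gross allowable pressure q_all = 667.48 / 3 = 222.49 kPa.
Footing area = 9.6211 m², so allowable column load = 222.49 × 9.6211 = 2140.6 kN.

P_all ≈ 2140 kN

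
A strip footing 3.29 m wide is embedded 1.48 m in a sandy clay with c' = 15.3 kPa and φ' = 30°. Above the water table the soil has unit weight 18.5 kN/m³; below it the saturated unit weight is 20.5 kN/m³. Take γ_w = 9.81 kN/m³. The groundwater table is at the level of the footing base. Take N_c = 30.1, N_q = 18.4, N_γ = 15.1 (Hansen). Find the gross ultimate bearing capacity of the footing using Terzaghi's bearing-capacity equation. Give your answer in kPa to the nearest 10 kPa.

q_ult ≈ 1230 kPa

Effective surcharge at the founding depth q = γ·D_f = 18.5 × 1.48 = 27.38 kPa.
The water table coincides with the base, so in the self-weight term γ → γ' = 10.69 kN/m³.
q_ult = c·N_c + q·N_q + 0.5·γ·B·N_γ
     = 15.3 × 30.1 + 27.38 × 18.4 + 0.5 × 10.69 × 3.29 × 15.1
     = 460.53 + 503.79 + 265.53 = 1229.9 kPa.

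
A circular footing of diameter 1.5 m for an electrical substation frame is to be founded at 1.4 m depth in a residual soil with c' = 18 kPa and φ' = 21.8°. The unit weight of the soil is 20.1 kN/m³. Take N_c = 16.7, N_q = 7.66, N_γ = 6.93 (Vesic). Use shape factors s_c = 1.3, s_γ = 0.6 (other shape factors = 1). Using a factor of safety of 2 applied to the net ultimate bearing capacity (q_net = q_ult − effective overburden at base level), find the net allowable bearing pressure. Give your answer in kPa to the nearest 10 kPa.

Effective surcharge at the founding depth q = γ·D_f = 20.1 × 1.4 = 28.14 kPa.
q_ult = c·N_c·s_c + q·N_q + 0.5·γ·B·N_γ·s_γ
     = 18 × 16.7 × 1.3 + 28.14 × 7.66 + 0.5 × 20.1 × 1.5 × 6.93 × 0.6
     = 390.78 + 215.55 + 62.682 = 669.01 kPa.
Net ultimate: q_net = 669.01 − 28.14 = 640.87 kPa.
q_all(net) = 640.87 / 2 = 320.44 kPa.

q_all(net) ≈ 320 kPa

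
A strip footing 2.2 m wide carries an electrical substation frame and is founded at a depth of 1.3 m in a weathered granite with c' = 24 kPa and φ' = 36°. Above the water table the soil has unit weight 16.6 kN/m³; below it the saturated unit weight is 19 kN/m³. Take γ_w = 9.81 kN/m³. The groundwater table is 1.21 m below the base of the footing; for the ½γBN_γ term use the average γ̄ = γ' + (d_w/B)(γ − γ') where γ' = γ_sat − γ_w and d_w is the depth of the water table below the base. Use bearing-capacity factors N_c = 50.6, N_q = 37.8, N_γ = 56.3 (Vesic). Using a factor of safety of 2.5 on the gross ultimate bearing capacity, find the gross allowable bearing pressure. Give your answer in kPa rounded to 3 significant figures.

q = γ·D_f = 16.6 × 1.3 = 21.58 kPa.
γ' = 9.19 kN/m³; averaging over the depth B below the base, γ̄ = γ' + (d_w/B)(γ − γ') = 13.265 kN/m³.
c·N_c = 24 × 50.6 = 1214.4 kPa
q·N_q = 21.58 × 37.8 = 815.72 kPa
0.5·γ·B·N_γ = 0.5 × 13.265 × 2.2 × 56.3 = 821.53 kPa
q_ult = 1214.4 + 815.72 + 821.53 = 2851.7 kPa.
q_all = 2851.7 / 2.5 = 1140.7 kPa.

q_all ≈ 1140 kPa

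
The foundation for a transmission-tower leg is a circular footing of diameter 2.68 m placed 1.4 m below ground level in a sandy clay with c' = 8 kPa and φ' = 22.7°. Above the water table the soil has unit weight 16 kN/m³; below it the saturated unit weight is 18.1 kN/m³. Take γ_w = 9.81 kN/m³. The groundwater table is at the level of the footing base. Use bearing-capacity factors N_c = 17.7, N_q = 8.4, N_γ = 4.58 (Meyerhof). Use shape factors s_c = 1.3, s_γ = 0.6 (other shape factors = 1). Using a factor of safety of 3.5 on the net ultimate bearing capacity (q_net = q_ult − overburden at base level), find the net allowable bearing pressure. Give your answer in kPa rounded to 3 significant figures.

q_all(net) ≈ 109 kPa

q = γ·D_f = 16 × 1.4 = 22.4 kPa.
For the ½γBN_γ term take γ' = 18.1 − 9.81 = 8.29 kN/m³ (soil below base is submerged).
c·N_c·s_c = 8 × 17.7 × 1.3 = 184.08 kPa
q·N_q = 22.4 × 8.4 = 188.16 kPa
0.5·γ·B·N_γ·s_γ = 0.5 × 8.29 × 2.68 × 4.58 × 0.6 = 30.526 kPa
q_ult = 184.08 + 188.16 + 30.526 = 402.77 kPa.
q_net = 402.77 − 22.4 = 380.37 kPa.
q_all(net) = 380.37 / 3.5 = 108.68 kPa.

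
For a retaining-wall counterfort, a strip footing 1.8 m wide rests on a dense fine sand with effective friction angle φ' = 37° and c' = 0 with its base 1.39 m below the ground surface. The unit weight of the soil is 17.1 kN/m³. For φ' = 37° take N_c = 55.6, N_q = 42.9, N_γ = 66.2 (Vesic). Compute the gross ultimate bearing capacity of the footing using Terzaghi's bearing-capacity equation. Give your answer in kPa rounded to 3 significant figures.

q_ult ≈ 2040 kPa

Overburden at base level: q = 17.1 × 1.39 = 23.769 kPa.
Surcharge term q·N_q = 23.769 × 42.9 = 1019.7 kPa; self-weight term 0.5·γ·B·N_γ = 0.5 × 17.1 × 1.8 × 66.2 = 1018.8 kPa.
q_ult = 1019.7 + 1018.8 = 2038.5 kPa.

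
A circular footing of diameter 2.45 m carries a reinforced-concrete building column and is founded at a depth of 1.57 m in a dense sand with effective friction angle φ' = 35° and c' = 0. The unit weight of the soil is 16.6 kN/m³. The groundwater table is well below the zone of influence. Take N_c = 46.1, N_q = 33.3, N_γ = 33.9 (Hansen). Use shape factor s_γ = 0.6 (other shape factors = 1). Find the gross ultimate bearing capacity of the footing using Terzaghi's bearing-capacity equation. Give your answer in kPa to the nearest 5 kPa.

q_ult ≈ 1280 kPa

Effective surcharge at the founding depth q = γ·D_f = 16.6 × 1.57 = 26.062 kPa.
q_ult = q·N_q + 0.5·γ·B·N_γ·s_γ
     = 26.062 × 33.3 + 0.5 × 16.6 × 2.45 × 33.9 × 0.6
     = 867.86 + 413.61 = 1281.5 kPa.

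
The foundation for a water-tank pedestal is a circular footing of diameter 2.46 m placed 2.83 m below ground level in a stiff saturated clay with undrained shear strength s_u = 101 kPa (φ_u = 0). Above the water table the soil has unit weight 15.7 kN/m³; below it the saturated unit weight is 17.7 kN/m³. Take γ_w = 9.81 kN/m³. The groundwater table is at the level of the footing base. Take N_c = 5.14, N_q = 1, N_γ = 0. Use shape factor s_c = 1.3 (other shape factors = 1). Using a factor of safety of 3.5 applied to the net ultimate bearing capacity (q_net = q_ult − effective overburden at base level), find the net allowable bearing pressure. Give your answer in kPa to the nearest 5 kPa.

Overburden at base level: q = 15.7 × 2.83 = 44.431 kPa.
Cohesion term c·N_c·s_c = 101 × 5.14 × 1.3 = 674.88 kPa; surcharge term q·N_q = 44.431 × 1 = 44.431 kPa.
q_ult = 674.88 + 44.431 = 719.31 kPa.
Net ultimate: q_net = 719.31 − 44.431 = 674.88 kPa.
q_all(net) = 674.88 / 3.5 = 192.82 kPa.

q_all(net) ≈ 195 kPa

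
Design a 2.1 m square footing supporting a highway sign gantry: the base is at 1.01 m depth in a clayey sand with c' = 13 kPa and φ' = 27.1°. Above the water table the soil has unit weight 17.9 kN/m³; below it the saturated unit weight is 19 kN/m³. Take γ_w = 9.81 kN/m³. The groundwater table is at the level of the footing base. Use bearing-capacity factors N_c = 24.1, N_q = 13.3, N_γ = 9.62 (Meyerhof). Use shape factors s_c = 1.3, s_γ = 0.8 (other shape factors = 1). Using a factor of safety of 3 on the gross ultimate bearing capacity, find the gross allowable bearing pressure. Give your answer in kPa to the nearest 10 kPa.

q = γ·D_f = 17.9 × 1.01 = 18.079 kPa.
For the ½γBN_γ term take γ' = 19 − 9.81 = 9.19 kN/m³ (soil below base is submerged).
c·N_c·s_c = 13 × 24.1 × 1.3 = 407.29 kPa
q·N_q = 18.079 × 13.3 = 240.45 kPa
0.5·γ·B·N_γ·s_γ = 0.5 × 9.19 × 2.1 × 9.62 × 0.8 = 74.263 kPa
q_ult = 407.29 + 240.45 + 74.263 = 722 kPa.
q_all = 722 / 3 = 240.67 kPa.

q_all ≈ 240 kPa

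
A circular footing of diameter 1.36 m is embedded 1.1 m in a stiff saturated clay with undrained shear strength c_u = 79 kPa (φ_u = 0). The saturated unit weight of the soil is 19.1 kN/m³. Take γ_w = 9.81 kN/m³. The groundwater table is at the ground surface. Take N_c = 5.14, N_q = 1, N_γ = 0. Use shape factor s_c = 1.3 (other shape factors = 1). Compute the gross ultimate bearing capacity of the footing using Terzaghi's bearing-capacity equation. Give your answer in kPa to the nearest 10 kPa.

q_ult ≈ 540 kPa

γ' = 19.1 − 9.81 = 9.29 kN/m³ (submerged throughout). q = 9.29 × 1.1 = 10.219 kPa.
c·N_c·s_c = 79 × 5.14 × 1.3 = 527.88 kPa
q·N_q = 10.219 × 1 = 10.219 kPa
q_ult = 527.88 + 10.219 = 538.1 kPa.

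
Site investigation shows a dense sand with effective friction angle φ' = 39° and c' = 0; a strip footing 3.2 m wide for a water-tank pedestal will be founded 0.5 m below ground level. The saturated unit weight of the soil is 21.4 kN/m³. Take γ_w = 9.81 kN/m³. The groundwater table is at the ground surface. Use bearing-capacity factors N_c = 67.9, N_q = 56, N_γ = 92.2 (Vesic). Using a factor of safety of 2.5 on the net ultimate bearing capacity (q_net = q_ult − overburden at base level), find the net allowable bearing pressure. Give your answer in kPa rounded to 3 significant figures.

q_all(net) ≈ 811 kPa

γ' = 21.4 − 9.81 = 11.59 kN/m³ (submerged throughout). q = 11.59 × 0.5 = 5.795 kPa; the same γ' applies in the ½γBN_γ term.
q·N_q = 5.795 × 56 = 324.52 kPa
0.5·γ·B·N_γ = 0.5 × 11.59 × 3.2 × 92.2 = 1709.8 kPa
q_ult = 324.52 + 1709.8 = 2034.3 kPa.
q_net = 2034.3 − 5.795 = 2028.5 kPa.
q_all(net) = 2028.5 / 2.5 = 811.39 kPa.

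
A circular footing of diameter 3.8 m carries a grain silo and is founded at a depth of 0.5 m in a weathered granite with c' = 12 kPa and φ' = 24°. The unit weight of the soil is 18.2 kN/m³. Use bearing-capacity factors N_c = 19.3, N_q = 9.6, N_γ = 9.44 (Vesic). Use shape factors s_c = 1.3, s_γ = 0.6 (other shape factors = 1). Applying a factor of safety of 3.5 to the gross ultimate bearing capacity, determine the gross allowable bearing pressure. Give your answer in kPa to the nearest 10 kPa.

q_all ≈ 170 kPa

q = γ·D_f = 18.2 × 0.5 = 9.1 kPa.
c·N_c·s_c = 12 × 19.3 × 1.3 = 301.08 kPa
q·N_q = 9.1 × 9.6 = 87.36 kPa
0.5·γ·B·N_γ·s_γ = 0.5 × 18.2 × 3.8 × 9.44 × 0.6 = 195.86 kPa
q_ult = 301.08 + 87.36 + 195.86 = 584.3 kPa.
q_all = q_ult / FS = 584.3 / 3.5 = 166.94 kPa.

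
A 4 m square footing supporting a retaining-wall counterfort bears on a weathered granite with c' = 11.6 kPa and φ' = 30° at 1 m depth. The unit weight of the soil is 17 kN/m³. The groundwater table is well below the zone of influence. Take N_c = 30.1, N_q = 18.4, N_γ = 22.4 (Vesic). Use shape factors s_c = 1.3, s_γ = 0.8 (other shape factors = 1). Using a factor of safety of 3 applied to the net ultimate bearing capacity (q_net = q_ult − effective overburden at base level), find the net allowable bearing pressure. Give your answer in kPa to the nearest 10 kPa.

q = γ·D_f = 17 × 1 = 17 kPa.
c·N_c·s_c = 11.6 × 30.1 × 1.3 = 453.91 kPa
q·N_q = 17 × 18.4 = 312.8 kPa
0.5·γ·B·N_γ·s_γ = 0.5 × 17 × 4 × 22.4 × 0.8 = 609.28 kPa
q_ult = 453.91 + 312.8 + 609.28 = 1376 kPa.
Net ultimate: q_net = 1376 − 17 = 1359 kPa.
q_all(net) = 1359 / 3 = 453 kPa.

q_all(net) ≈ 450 kPa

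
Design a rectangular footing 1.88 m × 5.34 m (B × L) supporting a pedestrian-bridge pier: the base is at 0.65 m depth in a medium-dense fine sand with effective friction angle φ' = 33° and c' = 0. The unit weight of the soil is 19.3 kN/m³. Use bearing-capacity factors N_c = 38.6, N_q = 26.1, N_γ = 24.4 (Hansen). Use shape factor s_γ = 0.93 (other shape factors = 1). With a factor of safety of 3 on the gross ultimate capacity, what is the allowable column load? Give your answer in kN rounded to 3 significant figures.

P_all ≈ 2470 kN

Overburden at base level: q = 19.3 × 0.65 = 12.545 kPa.
Surcharge term q·N_q = 12.545 × 26.1 = 327.42 kPa; self-weight term 0.5·γ·B·N_γ·s_γ = 0.5 × 19.3 × 1.88 × 24.4 × 0.93 = 411.68 kPa.
q_ult = 327.42 + 411.68 = 739.1 kPa.
Gross allowable pressure q_all = 739.1 / 3 = 246.37 kPa.
Footing area = 10.0392 m², so allowable column load = 246.37 × 10.0392 = 2473.3 kN.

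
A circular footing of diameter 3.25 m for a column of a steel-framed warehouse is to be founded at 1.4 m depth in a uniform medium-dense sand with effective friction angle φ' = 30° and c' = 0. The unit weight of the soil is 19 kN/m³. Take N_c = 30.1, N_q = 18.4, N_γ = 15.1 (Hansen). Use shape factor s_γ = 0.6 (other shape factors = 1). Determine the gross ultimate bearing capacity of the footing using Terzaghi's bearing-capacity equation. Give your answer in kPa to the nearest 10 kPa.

q = γ·D_f = 19 × 1.4 = 26.6 kPa.
q·N_q = 26.6 × 18.4 = 489.44 kPa
0.5·γ·B·N_γ·s_γ = 0.5 × 19 × 3.25 × 15.1 × 0.6 = 279.73 kPa
q_ult = 489.44 + 279.73 = 769.17 kPa.

q_ult ≈ 770 kPa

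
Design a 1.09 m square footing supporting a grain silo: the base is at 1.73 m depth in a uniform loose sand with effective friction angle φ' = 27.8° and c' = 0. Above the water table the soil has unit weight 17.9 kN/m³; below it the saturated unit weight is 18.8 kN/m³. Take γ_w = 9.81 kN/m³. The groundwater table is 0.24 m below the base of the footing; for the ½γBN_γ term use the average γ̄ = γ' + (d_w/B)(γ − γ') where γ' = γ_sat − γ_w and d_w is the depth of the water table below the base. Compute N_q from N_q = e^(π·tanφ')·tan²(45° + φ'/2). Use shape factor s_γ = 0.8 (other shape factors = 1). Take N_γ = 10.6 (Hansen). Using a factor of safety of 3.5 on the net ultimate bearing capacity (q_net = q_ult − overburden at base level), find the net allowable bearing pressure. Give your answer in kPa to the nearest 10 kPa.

N_q = e^(π·tan27.8°)·tan²(58.9°) = 14.4.
q = γ·D_f = 17.9 × 1.73 = 30.967 kPa.
γ' = 8.99 kN/m³; averaging over the depth B below the base, γ̄ = γ' + (d_w/B)(γ − γ') = 10.952 kN/m³.
q·N_q = 30.967 × 14.4 = 445.94 kPa
0.5·γ·B·N_γ·s_γ = 0.5 × 10.952 × 1.09 × 10.6 × 0.8 = 50.615 kPa
q_ult = 445.94 + 50.615 = 496.55 kPa.
q_net = 496.55 − 30.967 = 465.59 kPa.
q_all(net) = 465.59 / 3.5 = 133.02 kPa.

q_all(net) ≈ 130 kPa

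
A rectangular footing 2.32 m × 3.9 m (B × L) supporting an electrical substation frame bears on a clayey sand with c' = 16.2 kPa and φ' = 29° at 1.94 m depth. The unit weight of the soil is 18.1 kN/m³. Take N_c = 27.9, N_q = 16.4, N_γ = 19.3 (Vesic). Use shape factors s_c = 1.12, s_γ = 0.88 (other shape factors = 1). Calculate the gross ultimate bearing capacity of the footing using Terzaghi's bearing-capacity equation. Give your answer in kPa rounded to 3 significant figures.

Overburden at base level: q = 18.1 × 1.94 = 35.114 kPa.
Cohesion term c·N_c·s_c = 16.2 × 27.9 × 1.12 = 506.22 kPa; surcharge term q·N_q = 35.114 × 16.4 = 575.87 kPa; self-weight term 0.5·γ·B·N_γ·s_γ = 0.5 × 18.1 × 2.32 × 19.3 × 0.88 = 356.6 kPa.
q_ult = 506.22 + 575.87 + 356.6 = 1438.7 kPa.

q_ult ≈ 1440 kPa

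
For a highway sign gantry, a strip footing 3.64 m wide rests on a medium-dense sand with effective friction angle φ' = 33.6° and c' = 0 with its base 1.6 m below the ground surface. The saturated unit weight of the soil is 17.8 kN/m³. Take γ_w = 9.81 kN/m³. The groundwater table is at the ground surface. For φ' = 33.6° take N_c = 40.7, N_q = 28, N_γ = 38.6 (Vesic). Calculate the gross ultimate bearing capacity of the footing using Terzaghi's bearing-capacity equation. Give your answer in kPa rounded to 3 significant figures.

q_ult ≈ 919 kPa

Water table at ground surface, so effective unit weight γ' = 17.8 − 9.81 = 7.99 kN/m³ is used throughout; overburden q = 7.99 × 1.6 = 12.784 kPa; the same γ' applies in the ½γBN_γ term.
Surcharge term q·N_q = 12.784 × 28 = 357.95 kPa; self-weight term 0.5·γ·B·N_γ = 0.5 × 7.99 × 3.64 × 38.6 = 561.31 kPa.
q_ult = 357.95 + 561.31 = 919.27 kPa.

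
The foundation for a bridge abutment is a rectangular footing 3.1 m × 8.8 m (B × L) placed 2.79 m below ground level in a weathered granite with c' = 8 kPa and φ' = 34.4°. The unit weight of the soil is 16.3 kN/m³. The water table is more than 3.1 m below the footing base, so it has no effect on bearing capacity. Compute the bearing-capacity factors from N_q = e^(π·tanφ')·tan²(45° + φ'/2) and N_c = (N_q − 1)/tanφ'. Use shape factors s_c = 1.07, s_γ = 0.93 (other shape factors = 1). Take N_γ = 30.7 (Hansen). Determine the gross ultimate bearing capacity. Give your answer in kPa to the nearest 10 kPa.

q_ult ≈ 2500 kPa

tan34.4° = 0.6847, so N_q = e^(π×0.6847)·tan²(62.2°) = 8.594 × 3.597 = 30.92.
N_c = (30.92 − 1)/tan34.4° = 43.69.
Overburden at base level: q = 16.3 × 2.79 = 45.477 kPa.
Cohesion term c·N_c·s_c = 8 × 43.692 × 1.07 = 374 kPa; surcharge term q·N_q = 45.477 × 30.917 = 1406 kPa; self-weight term 0.5·γ·B·N_γ·s_γ = 0.5 × 16.3 × 3.1 × 30.7 × 0.93 = 721.34 kPa.
q_ult = 374 + 1406 + 721.34 = 2501.3 kPa.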